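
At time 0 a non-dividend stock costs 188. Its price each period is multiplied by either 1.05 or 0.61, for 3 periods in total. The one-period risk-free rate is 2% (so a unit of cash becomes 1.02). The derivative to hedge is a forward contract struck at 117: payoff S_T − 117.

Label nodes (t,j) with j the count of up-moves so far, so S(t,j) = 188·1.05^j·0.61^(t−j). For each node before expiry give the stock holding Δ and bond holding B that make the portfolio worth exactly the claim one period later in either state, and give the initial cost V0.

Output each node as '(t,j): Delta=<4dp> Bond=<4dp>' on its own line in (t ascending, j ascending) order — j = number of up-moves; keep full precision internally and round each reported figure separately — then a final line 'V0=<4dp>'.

(0,0): Delta=1.0000 Bond=-110.2517
(1,0): Delta=1.0000 Bond=-112.4567
(1,1): Delta=1.0000 Bond=-112.4567
(2,0): Delta=1.0000 Bond=-114.7059
(2,1): Delta=1.0000 Bond=-114.7059
(2,2): Delta=1.0000 Bond=-114.7059
V0=77.7483

Under the risk-neutral measure, an up-move has probability p* = (R−d)/(u−d) = 0.9318 and values discount at R = 1.02.
Terminal values V(3,·): V(3,0)=-74.3276, V(3,1)=-43.5475, V(3,2)=9.4347, V(3,3)=100.6335
(2,0): S=69.9548. Δ = (V_up−V_dn)/(S_up−S_dn) = (-43.5475−-74.3276)/(73.4525−42.6724) = 1.0000. V = [p*·-43.5475 + (1−p*)·-74.3276]/1.02 = -44.7511. B = V − Δ·S = -114.7059.
(2,1): S=120.4140. Δ = (V_up−V_dn)/(S_up−S_dn) = (9.4347−-43.5475)/(126.4347−73.4525) = 1.0000. V = [p*·9.4347 + (1−p*)·-43.5475]/1.02 = 5.7081. B = V − Δ·S = -114.7059.
(2,2): S=207.2700. Δ = (V_up−V_dn)/(S_up−S_dn) = (100.6335−9.4347)/(217.6335−126.4347) = 1.0000. V = [p*·100.6335 + (1−p*)·9.4347]/1.02 = 92.5641. B = V − Δ·S = -114.7059.
(1,0): S=114.6800. Δ = (V_up−V_dn)/(S_up−S_dn) = (5.7081−-44.7511)/(120.4140−69.9548) = 1.0000. V = [p*·5.7081 + (1−p*)·-44.7511]/1.02 = 2.2233. B = V − Δ·S = -112.4567.
(1,1): S=197.4000. Δ = (V_up−V_dn)/(S_up−S_dn) = (92.5641−5.7081)/(207.2700−120.4140) = 1.0000. V = [p*·92.5641 + (1−p*)·5.7081]/1.02 = 84.9433. B = V − Δ·S = -112.4567.
(0,0): S=188.0000. Δ = (V_up−V_dn)/(S_up−S_dn) = (84.9433−2.2233)/(197.4000−114.6800) = 1.0000. V = [p*·84.9433 + (1−p*)·2.2233]/1.02 = 77.7483. B = V − Δ·S = -110.2517.
Each (Δ,B) replicates both successor values, so the strategy is self-financing and V0 is arbitrage-free.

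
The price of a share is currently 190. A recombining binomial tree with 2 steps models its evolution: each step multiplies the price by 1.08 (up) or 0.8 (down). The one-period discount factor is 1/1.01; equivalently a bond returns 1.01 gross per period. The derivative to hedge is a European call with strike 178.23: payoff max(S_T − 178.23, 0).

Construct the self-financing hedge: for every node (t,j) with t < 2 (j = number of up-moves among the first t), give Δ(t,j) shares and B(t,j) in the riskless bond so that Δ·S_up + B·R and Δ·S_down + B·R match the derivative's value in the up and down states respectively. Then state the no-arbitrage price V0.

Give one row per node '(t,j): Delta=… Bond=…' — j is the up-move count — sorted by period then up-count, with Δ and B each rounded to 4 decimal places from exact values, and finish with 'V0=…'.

(0,0): Delta=0.6056 Bond=-91.1381
(1,0): Delta=0.0000 Bond=0.0000
(1,1): Delta=0.7551 Bond=-122.7327
V0=23.9238

Risk-neutral probability p* = (R−d)/(u−d) = (1.01−0.8)/(1.08−0.8) = 0.7500.
Terminal payoffs: V(2,0)=0.0000, V(2,1)=0.0000, V(2,2)=43.3860
(1,0): S=152.0000. Δ = (V_up−V_dn)/(S_up−S_dn) = (0.0000−0.0000)/(164.1600−121.6000) = 0.0000. V = [p*·0.0000 + (1−p*)·0.0000]/1.01 = 0.0000. B = V − Δ·S = 0.0000.
(1,1): S=205.2000. Δ = (V_up−V_dn)/(S_up−S_dn) = (43.3860−0.0000)/(221.6160−164.1600) = 0.7551. V = [p*·43.3860 + (1−p*)·0.0000]/1.01 = 32.2173. B = V − Δ·S = -122.7327.
(0,0): S=190.0000. Δ = (V_up−V_dn)/(S_up−S_dn) = (32.2173−0.0000)/(205.2000−152.0000) = 0.6056. V = [p*·32.2173 + (1−p*)·0.0000]/1.01 = 23.9238. B = V − Δ·S = -91.1381.
Root portfolio cost Δ·190+B reproduces V0=23.9238.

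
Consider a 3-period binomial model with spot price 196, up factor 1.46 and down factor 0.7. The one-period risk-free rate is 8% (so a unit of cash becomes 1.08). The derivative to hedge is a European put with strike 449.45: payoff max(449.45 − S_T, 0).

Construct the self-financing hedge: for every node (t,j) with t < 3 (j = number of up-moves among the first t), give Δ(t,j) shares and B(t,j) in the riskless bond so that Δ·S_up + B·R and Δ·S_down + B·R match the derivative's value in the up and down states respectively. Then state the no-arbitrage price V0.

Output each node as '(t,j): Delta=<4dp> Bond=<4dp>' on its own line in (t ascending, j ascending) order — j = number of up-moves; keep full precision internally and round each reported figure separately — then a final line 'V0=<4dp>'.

No-arbitrage ⇒ martingale measure with p* = (R−d)/(u−d) = 0.5000.
Terminal payoffs: V(3,0)=382.2220, V(3,1)=309.2316, V(3,2)=156.9945, V(3,3)=0.0000
  t=2,j=0: stock 96.0400 → up 140.2184 (V=309.2316), down 67.2280 (V=382.2220). Price 320.1174; hedge Δ=-1.0000, bond B=416.1574.
  t=2,j=1: stock 200.3120 → up 292.4555 (V=156.9945), down 140.2184 (V=309.2316). Price 215.8454; hedge Δ=-1.0000, bond B=416.1574.
  t=2,j=2: stock 417.7936 → up 609.9787 (V=0.0000), down 292.4555 (V=156.9945). Price 72.6826; hedge Δ=-0.4944, bond B=279.2543.
  t=1,j=0: stock 137.2000 → up 200.3120 (V=215.8454), down 96.0400 (V=320.1174). Price 248.1309; hedge Δ=-1.0000, bond B=385.3309.
  t=1,j=1: stock 286.1600 → up 417.7936 (V=72.6826), down 200.3120 (V=215.8454). Price 133.5778; hedge Δ=-0.6583, bond B=321.9499.
  t=0,j=0: stock 196.0000 → up 286.1600 (V=133.5778), down 137.2000 (V=248.1309). Price 176.7170; hedge Δ=-0.7690, bond B=327.4448.
Check: Δ(0,0)·S0 + B(0,0) = 176.7170 = V0.

(0,0): Delta=-0.7690 Bond=327.4448
(1,0): Delta=-1.0000 Bond=385.3309
(1,1): Delta=-0.6583 Bond=321.9499
(2,0): Delta=-1.0000 Bond=416.1574
(2,1): Delta=-1.0000 Bond=416.1574
(2,2): Delta=-0.4944 Bond=279.2543
V0=176.7170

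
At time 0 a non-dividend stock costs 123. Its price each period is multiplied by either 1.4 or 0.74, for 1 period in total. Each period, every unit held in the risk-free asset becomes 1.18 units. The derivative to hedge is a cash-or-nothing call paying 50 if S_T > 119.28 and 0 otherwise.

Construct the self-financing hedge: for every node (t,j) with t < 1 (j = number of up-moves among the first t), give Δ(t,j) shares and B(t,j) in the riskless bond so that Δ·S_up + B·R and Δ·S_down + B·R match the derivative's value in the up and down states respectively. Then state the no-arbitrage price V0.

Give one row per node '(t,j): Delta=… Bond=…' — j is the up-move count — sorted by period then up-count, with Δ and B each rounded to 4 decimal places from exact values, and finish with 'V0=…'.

No-arbitrage ⇒ martingale measure with p* = (R−d)/(u−d) = 0.6667.
At expiry t=1: V(1,0)=0.0000, V(1,1)=50.0000
(0,0): S=123.0000. Δ = (V_up−V_dn)/(S_up−S_dn) = (50.0000−0.0000)/(172.2000−91.0200) = 0.6159. V = [p*·50.0000 + (1−p*)·0.0000]/1.18 = 28.2486. B = V − Δ·S = -47.5090.
Check: Δ(0,0)·S0 + B(0,0) = 28.2486 = V0.

(0,0): Delta=0.6159 Bond=-47.5090
V0=28.2486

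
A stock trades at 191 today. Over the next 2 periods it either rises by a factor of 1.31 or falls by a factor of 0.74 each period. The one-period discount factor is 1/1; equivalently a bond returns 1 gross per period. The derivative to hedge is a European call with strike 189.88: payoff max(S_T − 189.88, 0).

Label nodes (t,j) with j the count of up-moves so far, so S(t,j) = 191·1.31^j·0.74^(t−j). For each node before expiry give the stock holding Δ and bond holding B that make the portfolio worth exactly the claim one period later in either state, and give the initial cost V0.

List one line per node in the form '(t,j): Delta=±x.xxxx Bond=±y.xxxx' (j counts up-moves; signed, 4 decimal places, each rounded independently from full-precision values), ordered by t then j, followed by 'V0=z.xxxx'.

No-arbitrage ⇒ martingale measure with p* = (R−d)/(u−d) = 0.4561.
Terminal values V(2,·): V(2,0)=0.0000, V(2,1)=0.0000, V(2,2)=137.8951
  t=1,j=0: stock 141.3400 → up 185.1554 (V=0.0000), down 104.5916 (V=0.0000). Price 0.0000; hedge Δ=0.0000, bond B=0.0000.
  t=1,j=1: stock 250.2100 → up 327.7751 (V=137.8951), down 185.1554 (V=0.0000). Price 62.8995; hedge Δ=0.9669, bond B=-179.0217.
  t=0,j=0: stock 191.0000 → up 250.2100 (V=62.8995), down 141.3400 (V=0.0000). Price 28.6910; hedge Δ=0.5777, bond B=-81.6590.
Each (Δ,B) replicates both successor values, so the strategy is self-financing and V0 is arbitrage-free.

(0,0): Delta=0.5777 Bond=-81.6590
(1,0): Delta=0.0000 Bond=0.0000
(1,1): Delta=0.9669 Bond=-179.0217
V0=28.6910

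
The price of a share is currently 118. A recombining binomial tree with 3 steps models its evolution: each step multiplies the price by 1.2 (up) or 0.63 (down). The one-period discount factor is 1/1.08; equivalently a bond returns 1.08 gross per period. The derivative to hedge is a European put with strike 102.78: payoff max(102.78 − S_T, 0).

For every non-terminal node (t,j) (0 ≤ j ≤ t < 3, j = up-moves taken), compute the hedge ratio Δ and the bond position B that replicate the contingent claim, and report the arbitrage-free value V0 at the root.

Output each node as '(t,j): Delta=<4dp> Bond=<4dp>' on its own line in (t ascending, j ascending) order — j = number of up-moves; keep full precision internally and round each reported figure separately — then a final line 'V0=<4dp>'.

(0,0): Delta=-0.2124 Bond=29.4923
(1,0): Delta=-0.9263 Bond=84.9232
(1,1): Delta=-0.1125 Bond=17.6993
(2,0): Delta=-1.0000 Bond=95.1667
(2,1): Delta=-0.9160 Bond=90.7972
(2,2): Delta=0.0000 Bond=0.0000
V0=4.4242

Under the risk-neutral measure, an up-move has probability p* = (R−d)/(u−d) = 0.7895 and values discount at R = 1.08.
Terminal values V(3,·): V(3,0)=73.2745, V(3,1)=46.5790, V(3,2)=0.0000, V(3,3)=0.0000
  t=2,j=0: stock 46.8342 → up 56.2010 (V=46.5790), down 29.5055 (V=73.2745). Price 48.3325; hedge Δ=-1.0000, bond B=95.1667.
  t=2,j=1: stock 89.2080 → up 107.0496 (V=0.0000), down 56.2010 (V=46.5790). Price 9.0797; hedge Δ=-0.9160, bond B=90.7972.
  t=2,j=2: stock 169.9200 → up 203.9040 (V=0.0000), down 107.0496 (V=0.0000). Price 0.0000; hedge Δ=0.0000, bond B=0.0000.
  t=1,j=0: stock 74.3400 → up 89.2080 (V=9.0797), down 46.8342 (V=48.3325). Price 16.0588; hedge Δ=-0.9263, bond B=84.9232.
  t=1,j=1: stock 141.6000 → up 169.9200 (V=0.0000), down 89.2080 (V=9.0797). Price 1.7699; hedge Δ=-0.1125, bond B=17.6993.
  t=0,j=0: stock 118.0000 → up 141.6000 (V=1.7699), down 74.3400 (V=16.0588). Price 4.4242; hedge Δ=-0.2124, bond B=29.4923.
Self-financing check: at every node Δ·S+B equals the discounted successor values.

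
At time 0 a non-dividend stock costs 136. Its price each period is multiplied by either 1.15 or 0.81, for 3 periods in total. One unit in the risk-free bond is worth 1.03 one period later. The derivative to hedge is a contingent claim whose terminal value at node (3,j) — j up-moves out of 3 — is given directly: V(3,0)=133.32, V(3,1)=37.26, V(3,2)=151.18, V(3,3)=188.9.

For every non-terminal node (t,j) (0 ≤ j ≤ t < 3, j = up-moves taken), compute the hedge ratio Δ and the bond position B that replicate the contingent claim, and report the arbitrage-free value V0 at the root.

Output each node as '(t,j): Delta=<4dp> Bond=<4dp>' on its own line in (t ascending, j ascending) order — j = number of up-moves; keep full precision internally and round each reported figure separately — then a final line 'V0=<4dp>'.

Risk-neutral probability p* = (R−d)/(u−d) = (1.03−0.81)/(1.15−0.81) = 0.6471.
Terminal payoffs: V(3,0)=133.3200, V(3,1)=37.2600, V(3,2)=151.1800, V(3,3)=188.9000
(2,0): S=89.2296. Δ = (V_up−V_dn)/(S_up−S_dn) = (37.2600−133.3200)/(102.6140−72.2760) = -3.1663. V = [p*·37.2600 + (1−p*)·133.3200]/1.03 = 69.0908. B = V − Δ·S = 351.6202.
(2,1): S=126.6840. Δ = (V_up−V_dn)/(S_up−S_dn) = (151.1800−37.2600)/(145.6866−102.6140) = 2.6448. V = [p*·151.1800 + (1−p*)·37.2600]/1.03 = 107.7407. B = V − Δ·S = -227.3181.
(2,2): S=179.8600. Δ = (V_up−V_dn)/(S_up−S_dn) = (188.9000−151.1800)/(206.8390−145.6866) = 0.6168. V = [p*·188.9000 + (1−p*)·151.1800]/1.03 = 170.4729. B = V − Δ·S = 59.5317.
(1,0): S=110.1600. Δ = (V_up−V_dn)/(S_up−S_dn) = (107.7407−69.0908)/(126.6840−89.2296) = 1.0319. V = [p*·107.7407 + (1−p*)·69.0908]/1.03 = 91.3588. B = V − Δ·S = -22.3174.
(1,1): S=156.4000. Δ = (V_up−V_dn)/(S_up−S_dn) = (170.4729−107.7407)/(179.8600−126.6840) = 1.1797. V = [p*·170.4729 + (1−p*)·107.7407]/1.03 = 144.0118. B = V − Δ·S = -40.4946.
(0,0): S=136.0000. Δ = (V_up−V_dn)/(S_up−S_dn) = (144.0118−91.3588)/(156.4000−110.1600) = 1.1387. V = [p*·144.0118 + (1−p*)·91.3588]/1.03 = 121.7751. B = V − Δ·S = -33.0865.
Each (Δ,B) replicates both successor values, so the strategy is self-financing and V0 is arbitrage-free.

(0,0): Delta=1.1387 Bond=-33.0865
(1,0): Delta=1.0319 Bond=-22.3174
(1,1): Delta=1.1797 Bond=-40.4946
(2,0): Delta=-3.1663 Bond=351.6202
(2,1): Delta=2.6448 Bond=-227.3181
(2,2): Delta=0.6168 Bond=59.5317
V0=121.7751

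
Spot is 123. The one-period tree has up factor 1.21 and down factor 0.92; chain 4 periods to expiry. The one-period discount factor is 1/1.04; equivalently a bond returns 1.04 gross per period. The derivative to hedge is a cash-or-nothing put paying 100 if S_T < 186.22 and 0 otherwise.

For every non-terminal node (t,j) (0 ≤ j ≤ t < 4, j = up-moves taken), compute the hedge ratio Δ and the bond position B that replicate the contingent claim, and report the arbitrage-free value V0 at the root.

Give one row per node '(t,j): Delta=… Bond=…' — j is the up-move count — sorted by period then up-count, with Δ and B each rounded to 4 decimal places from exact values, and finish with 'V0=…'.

Risk-neutral probability p* = (R−d)/(u−d) = (1.04−0.92)/(1.21−0.92) = 0.4138.
Terminal values V(4,·): V(4,0)=100.0000, V(4,1)=100.0000, V(4,2)=100.0000, V(4,3)=0.0000, V(4,4)=0.0000
Node (3,0) S=95.7786: V=(p*·100.0000+(1−p*)·100.0000)/1.04=96.1538; Δ=(100.0000−100.0000)/(115.8921−88.1163)=0.0000; B=V−Δ·S=96.1538
Node (3,1) S=125.9697: V=(p*·100.0000+(1−p*)·100.0000)/1.04=96.1538; Δ=(100.0000−100.0000)/(152.4234−115.8921)=0.0000; B=V−Δ·S=96.1538
Node (3,2) S=165.6776: V=(p*·0.0000+(1−p*)·100.0000)/1.04=56.3660; Δ=(0.0000−100.0000)/(200.4698−152.4234)=-2.0813; B=V−Δ·S=401.1936
Node (3,3) S=217.9020: V=(p*·0.0000+(1−p*)·0.0000)/1.04=0.0000; Δ=(0.0000−0.0000)/(263.6614−200.4698)=0.0000; B=V−Δ·S=0.0000
Node (2,0) S=104.1072: V=(p*·96.1538+(1−p*)·96.1538)/1.04=92.4556; Δ=(96.1538−96.1538)/(125.9697−95.7786)=0.0000; B=V−Δ·S=92.4556
Node (2,1) S=136.9236: V=(p*·56.3660+(1−p*)·96.1538)/1.04=76.6249; Δ=(56.3660−96.1538)/(165.6776−125.9697)=-1.0020; B=V−Δ·S=213.8242
Node (2,2) S=180.0843: V=(p*·0.0000+(1−p*)·56.3660)/1.04=31.7713; Δ=(0.0000−56.3660)/(217.9020−165.6776)=-1.0793; B=V−Δ·S=226.1370
Node (1,0) S=113.1600: V=(p*·76.6249+(1−p*)·92.4556)/1.04=82.6010; Δ=(76.6249−92.4556)/(136.9236−104.1072)=-0.4824; B=V−Δ·S=137.1895
Node (1,1) S=148.8300: V=(p*·31.7713+(1−p*)·76.6249)/1.04=55.8316; Δ=(31.7713−76.6249)/(180.0843−136.9236)=-1.0392; B=V−Δ·S=210.4992
Node (0,0) S=123.0000: V=(p*·55.8316+(1−p*)·82.6010)/1.04=68.7730; Δ=(55.8316−82.6010)/(148.8300−113.1600)=-0.7505; B=V−Δ·S=161.0813
Each (Δ,B) replicates both successor values, so the strategy is self-financing and V0 is arbitrage-free.

(0,0): Delta=-0.7505 Bond=161.0813
(1,0): Delta=-0.4824 Bond=137.1895
(1,1): Delta=-1.0392 Bond=210.4992
(2,0): Delta=0.0000 Bond=92.4556
(2,1): Delta=-1.0020 Bond=213.8242
(2,2): Delta=-1.0793 Bond=226.1370
(3,0): Delta=0.0000 Bond=96.1538
(3,1): Delta=0.0000 Bond=96.1538
(3,2): Delta=-2.0813 Bond=401.1936
(3,3): Delta=0.0000 Bond=0.0000
V0=68.7730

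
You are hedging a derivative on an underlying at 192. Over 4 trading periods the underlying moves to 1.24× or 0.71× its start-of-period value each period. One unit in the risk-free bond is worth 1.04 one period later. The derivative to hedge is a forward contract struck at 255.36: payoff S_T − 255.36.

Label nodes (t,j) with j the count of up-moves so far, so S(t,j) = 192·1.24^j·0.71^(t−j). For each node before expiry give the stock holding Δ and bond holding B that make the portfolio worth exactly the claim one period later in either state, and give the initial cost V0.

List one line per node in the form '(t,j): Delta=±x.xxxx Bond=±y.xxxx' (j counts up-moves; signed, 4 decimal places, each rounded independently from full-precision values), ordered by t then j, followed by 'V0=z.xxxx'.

(0,0): Delta=1.0000 Bond=-218.2828
(1,0): Delta=1.0000 Bond=-227.0141
(1,1): Delta=1.0000 Bond=-227.0141
(2,0): Delta=1.0000 Bond=-236.0947
(2,1): Delta=1.0000 Bond=-236.0947
(2,2): Delta=1.0000 Bond=-236.0947
(3,0): Delta=1.0000 Bond=-245.5385
(3,1): Delta=1.0000 Bond=-245.5385
(3,2): Delta=1.0000 Bond=-245.5385
(3,3): Delta=1.0000 Bond=-245.5385
V0=-26.2828

Under the risk-neutral measure, an up-move has probability p* = (R−d)/(u−d) = 0.6226 and values discount at R = 1.04.
Terminal payoffs: V(4,0)=-206.5696, V(4,1)=-170.1485, V(4,2)=-106.5400, V(4,3)=4.5510, V(4,4)=198.5690
Node (3,0) S=68.7189: V=(p*·-170.1485+(1−p*)·-206.5696)/1.04=-176.8195; Δ=(-170.1485−-206.5696)/(85.2115−48.7904)=1.0000; B=V−Δ·S=-245.5385
Node (3,1) S=120.0161: V=(p*·-106.5400+(1−p*)·-170.1485)/1.04=-125.5223; Δ=(-106.5400−-170.1485)/(148.8200−85.2115)=1.0000; B=V−Δ·S=-245.5385
Node (3,2) S=209.6056: V=(p*·4.5510+(1−p*)·-106.5400)/1.04=-35.9328; Δ=(4.5510−-106.5400)/(259.9110−148.8200)=1.0000; B=V−Δ·S=-245.5385
Node (3,3) S=366.0718: V=(p*·198.5690+(1−p*)·4.5510)/1.04=120.5333; Δ=(198.5690−4.5510)/(453.9290−259.9110)=1.0000; B=V−Δ·S=-245.5385
Node (2,0) S=96.7872: V=(p*·-125.5223+(1−p*)·-176.8195)/1.04=-139.3075; Δ=(-125.5223−-176.8195)/(120.0161−68.7189)=1.0000; B=V−Δ·S=-236.0947
Node (2,1) S=169.0368: V=(p*·-35.9328+(1−p*)·-125.5223)/1.04=-67.0579; Δ=(-35.9328−-125.5223)/(209.6056−120.0161)=1.0000; B=V−Δ·S=-236.0947
Node (2,2) S=295.2192: V=(p*·120.5333+(1−p*)·-35.9328)/1.04=59.1245; Δ=(120.5333−-35.9328)/(366.0718−209.6056)=1.0000; B=V−Δ·S=-236.0947
Node (1,0) S=136.3200: V=(p*·-67.0579+(1−p*)·-139.3075)/1.04=-90.6941; Δ=(-67.0579−-139.3075)/(169.0368−96.7872)=1.0000; B=V−Δ·S=-227.0141
Node (1,1) S=238.0800: V=(p*·59.1245+(1−p*)·-67.0579)/1.04=11.0659; Δ=(59.1245−-67.0579)/(295.2192−169.0368)=1.0000; B=V−Δ·S=-227.0141
Node (0,0) S=192.0000: V=(p*·11.0659+(1−p*)·-90.6941)/1.04=-26.2828; Δ=(11.0659−-90.6941)/(238.0800−136.3200)=1.0000; B=V−Δ·S=-218.2828
Check: Δ(0,0)·S0 + B(0,0) = -26.2828 = V0.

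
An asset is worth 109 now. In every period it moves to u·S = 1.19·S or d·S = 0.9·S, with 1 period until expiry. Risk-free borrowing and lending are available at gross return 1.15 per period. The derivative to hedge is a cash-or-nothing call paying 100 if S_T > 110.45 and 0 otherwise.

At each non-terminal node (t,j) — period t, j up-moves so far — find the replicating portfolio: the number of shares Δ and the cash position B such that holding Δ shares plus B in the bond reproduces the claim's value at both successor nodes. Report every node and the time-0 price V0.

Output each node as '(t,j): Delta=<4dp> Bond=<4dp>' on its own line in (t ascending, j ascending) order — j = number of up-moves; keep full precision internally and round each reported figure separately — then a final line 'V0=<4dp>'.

(0,0): Delta=3.1636 Bond=-269.8651
V0=74.9625

Since d<R<u, set p* = (R−d)/(u−d) = 0.8621; price each node as the discounted p*-expectation of its children.
Payoff layer (t=1): V(1,0)=0.0000, V(1,1)=100.0000
Node (0,0) S=109.0000: V=(p*·100.0000+(1−p*)·0.0000)/1.15=74.9625; Δ=(100.0000−0.0000)/(129.7100−98.1000)=3.1636; B=V−Δ·S=-269.8651
Root portfolio cost Δ·109+B reproduces V0=74.9625.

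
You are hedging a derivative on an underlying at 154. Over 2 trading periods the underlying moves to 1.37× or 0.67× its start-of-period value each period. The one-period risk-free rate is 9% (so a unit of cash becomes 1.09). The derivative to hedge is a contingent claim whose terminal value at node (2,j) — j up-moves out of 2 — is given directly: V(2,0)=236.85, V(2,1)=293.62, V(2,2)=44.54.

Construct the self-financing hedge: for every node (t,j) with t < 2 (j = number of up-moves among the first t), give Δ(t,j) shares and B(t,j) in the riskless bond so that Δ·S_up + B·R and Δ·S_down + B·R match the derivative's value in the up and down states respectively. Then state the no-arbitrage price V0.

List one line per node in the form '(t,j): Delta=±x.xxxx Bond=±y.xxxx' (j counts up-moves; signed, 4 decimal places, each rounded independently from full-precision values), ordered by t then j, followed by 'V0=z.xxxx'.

Risk-neutral probability p* = (R−d)/(u−d) = (1.09−0.67)/(1.37−0.67) = 0.6000.
Terminal values V(2,·): V(2,0)=236.8500, V(2,1)=293.6200, V(2,2)=44.5400
(1,0): S=103.1800. Δ = (V_up−V_dn)/(S_up−S_dn) = (293.6200−236.8500)/(141.3566−69.1306) = 0.7860. V = [p*·293.6200 + (1−p*)·236.8500]/1.09 = 248.5431. B = V − Δ·S = 167.4431.
(1,1): S=210.9800. Δ = (V_up−V_dn)/(S_up−S_dn) = (44.5400−293.6200)/(289.0426−141.3566) = -1.6866. V = [p*·44.5400 + (1−p*)·293.6200]/1.09 = 132.2679. B = V − Δ·S = 488.0965.
(0,0): S=154.0000. Δ = (V_up−V_dn)/(S_up−S_dn) = (132.2679−248.5431)/(210.9800−103.1800) = -1.0786. V = [p*·132.2679 + (1−p*)·248.5431]/1.09 = 164.0165. B = V − Δ·S = 330.1240.
The time-0 hedge costs 164.0165, which is the no-arbitrage price.

(0,0): Delta=-1.0786 Bond=330.1240
(1,0): Delta=0.7860 Bond=167.4431
(1,1): Delta=-1.6866 Bond=488.0965
V0=164.0165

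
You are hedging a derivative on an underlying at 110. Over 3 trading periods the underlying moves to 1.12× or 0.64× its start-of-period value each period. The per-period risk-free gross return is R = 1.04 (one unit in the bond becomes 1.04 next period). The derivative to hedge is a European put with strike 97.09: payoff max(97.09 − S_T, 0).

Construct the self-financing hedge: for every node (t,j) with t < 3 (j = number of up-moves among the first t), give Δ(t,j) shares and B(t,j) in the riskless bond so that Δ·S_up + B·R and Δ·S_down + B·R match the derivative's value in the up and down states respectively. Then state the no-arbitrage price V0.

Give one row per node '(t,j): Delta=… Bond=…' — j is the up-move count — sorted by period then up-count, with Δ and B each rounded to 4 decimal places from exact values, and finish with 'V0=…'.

(0,0): Delta=-0.3014 Bond=39.0213
(1,0): Delta=-1.0000 Bond=89.7652
(1,1): Delta=-0.2215 Bond=30.7455
(2,0): Delta=-1.0000 Bond=93.3558
(2,1): Delta=-1.0000 Bond=93.3558
(2,2): Delta=-0.1326 Bond=19.6993
V0=5.8698

Since d<R<u, set p* = (R−d)/(u−d) = 0.8333; price each node as the discounted p*-expectation of its children.
Terminal payoffs: V(3,0)=68.2542, V(3,1)=46.6273, V(3,2)=8.7802, V(3,3)=0.0000
(2,0): S=45.0560. Δ = (V_up−V_dn)/(S_up−S_dn) = (46.6273−68.2542)/(50.4627−28.8358) = -1.0000. V = [p*·46.6273 + (1−p*)·68.2542]/1.04 = 48.2998. B = V − Δ·S = 93.3558.
(2,1): S=78.8480. Δ = (V_up−V_dn)/(S_up−S_dn) = (8.7802−46.6273)/(88.3098−50.4627) = -1.0000. V = [p*·8.7802 + (1−p*)·46.6273]/1.04 = 14.5078. B = V − Δ·S = 93.3558.
(2,2): S=137.9840. Δ = (V_up−V_dn)/(S_up−S_dn) = (0.0000−8.7802)/(154.5421−88.3098) = -0.1326. V = [p*·0.0000 + (1−p*)·8.7802]/1.04 = 1.4071. B = V − Δ·S = 19.6993.
(1,0): S=70.4000. Δ = (V_up−V_dn)/(S_up−S_dn) = (14.5078−48.2998)/(78.8480−45.0560) = -1.0000. V = [p*·14.5078 + (1−p*)·48.2998]/1.04 = 19.3652. B = V − Δ·S = 89.7652.
(1,1): S=123.2000. Δ = (V_up−V_dn)/(S_up−S_dn) = (1.4071−14.5078)/(137.9840−78.8480) = -0.2215. V = [p*·1.4071 + (1−p*)·14.5078]/1.04 = 3.4524. B = V − Δ·S = 30.7455.
(0,0): S=110.0000. Δ = (V_up−V_dn)/(S_up−S_dn) = (3.4524−19.3652)/(123.2000−70.4000) = -0.3014. V = [p*·3.4524 + (1−p*)·19.3652]/1.04 = 5.8698. B = V − Δ·S = 39.0213.
Root portfolio cost Δ·110+B reproduces V0=5.8698.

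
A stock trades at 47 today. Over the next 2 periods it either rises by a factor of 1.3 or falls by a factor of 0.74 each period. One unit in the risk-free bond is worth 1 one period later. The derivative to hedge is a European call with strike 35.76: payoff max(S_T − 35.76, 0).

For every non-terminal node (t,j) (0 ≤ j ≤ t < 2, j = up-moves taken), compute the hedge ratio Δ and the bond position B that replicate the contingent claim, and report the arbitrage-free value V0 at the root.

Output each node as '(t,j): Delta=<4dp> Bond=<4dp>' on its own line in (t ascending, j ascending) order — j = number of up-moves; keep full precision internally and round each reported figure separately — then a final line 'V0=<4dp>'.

(0,0): Delta=0.7960 Bond=-23.2954
(1,0): Delta=0.4854 Bond=-12.4928
(1,1): Delta=1.0000 Bond=-35.7600
V0=14.1164

Risk-neutral probability p* = (R−d)/(u−d) = (1−0.74)/(1.3−0.74) = 0.4643.
Terminal values V(2,·): V(2,0)=0.0000, V(2,1)=9.4540, V(2,2)=43.6700
(1,0): S=34.7800. Δ = (V_up−V_dn)/(S_up−S_dn) = (9.4540−0.0000)/(45.2140−25.7372) = 0.4854. V = [p*·9.4540 + (1−p*)·0.0000]/1 = 4.3894. B = V − Δ·S = -12.4928.
(1,1): S=61.1000. Δ = (V_up−V_dn)/(S_up−S_dn) = (43.6700−9.4540)/(79.4300−45.2140) = 1.0000. V = [p*·43.6700 + (1−p*)·9.4540]/1 = 25.3400. B = V − Δ·S = -35.7600.
(0,0): S=47.0000. Δ = (V_up−V_dn)/(S_up−S_dn) = (25.3400−4.3894)/(61.1000−34.7800) = 0.7960. V = [p*·25.3400 + (1−p*)·4.3894]/1 = 14.1164. B = V − Δ·S = -23.2954.
The time-0 hedge costs 14.1164, which is the no-arbitrage price.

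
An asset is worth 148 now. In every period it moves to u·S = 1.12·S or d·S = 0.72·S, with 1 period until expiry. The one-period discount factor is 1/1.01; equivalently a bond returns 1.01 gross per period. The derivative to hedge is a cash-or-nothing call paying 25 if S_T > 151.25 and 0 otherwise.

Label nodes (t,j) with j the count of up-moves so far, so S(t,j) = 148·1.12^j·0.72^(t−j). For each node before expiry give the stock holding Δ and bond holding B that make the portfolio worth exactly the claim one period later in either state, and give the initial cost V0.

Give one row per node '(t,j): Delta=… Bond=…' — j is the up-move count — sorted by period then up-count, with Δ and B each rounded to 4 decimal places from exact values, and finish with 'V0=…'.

Since d<R<u, set p* = (R−d)/(u−d) = 0.7250; price each node as the discounted p*-expectation of its children.
Payoff layer (t=1): V(1,0)=0.0000, V(1,1)=25.0000
(0,0): S=148.0000. Δ = (V_up−V_dn)/(S_up−S_dn) = (25.0000−0.0000)/(165.7600−106.5600) = 0.4223. V = [p*·25.0000 + (1−p*)·0.0000]/1.01 = 17.9455. B = V − Δ·S = -44.5545.
Root portfolio cost Δ·148+B reproduces V0=17.9455.

(0,0): Delta=0.4223 Bond=-44.5545
V0=17.9455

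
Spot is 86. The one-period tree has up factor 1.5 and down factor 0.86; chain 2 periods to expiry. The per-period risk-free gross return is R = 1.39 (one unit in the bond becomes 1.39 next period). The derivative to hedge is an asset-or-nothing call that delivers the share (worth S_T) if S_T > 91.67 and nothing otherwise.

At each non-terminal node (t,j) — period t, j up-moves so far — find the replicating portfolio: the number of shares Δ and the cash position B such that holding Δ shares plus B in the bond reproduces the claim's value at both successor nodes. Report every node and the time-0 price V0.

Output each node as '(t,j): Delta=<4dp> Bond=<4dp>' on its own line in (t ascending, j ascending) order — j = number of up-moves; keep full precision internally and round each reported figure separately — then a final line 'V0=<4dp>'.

(0,0): Delta=1.1429 Bond=-13.2614
(1,0): Delta=2.3438 Bond=-107.2487
(1,1): Delta=1.0000 Bond=0.0000
V0=85.0275

No-arbitrage ⇒ martingale measure with p* = (R−d)/(u−d) = 0.8281.
At expiry t=2: V(2,0)=0.0000, V(2,1)=110.9400, V(2,2)=193.5000
Node (1,0) S=73.9600: V=(p*·110.9400+(1−p*)·0.0000)/1.39=66.0951; Δ=(110.9400−0.0000)/(110.9400−63.6056)=2.3438; B=V−Δ·S=-107.2487
Node (1,1) S=129.0000: V=(p*·193.5000+(1−p*)·110.9400)/1.39=129.0000; Δ=(193.5000−110.9400)/(193.5000−110.9400)=1.0000; B=V−Δ·S=0.0000
Node (0,0) S=86.0000: V=(p*·129.0000+(1−p*)·66.0951)/1.39=85.0275; Δ=(129.0000−66.0951)/(129.0000−73.9600)=1.1429; B=V−Δ·S=-13.2614
Self-financing check: at every node Δ·S+B equals the discounted successor values.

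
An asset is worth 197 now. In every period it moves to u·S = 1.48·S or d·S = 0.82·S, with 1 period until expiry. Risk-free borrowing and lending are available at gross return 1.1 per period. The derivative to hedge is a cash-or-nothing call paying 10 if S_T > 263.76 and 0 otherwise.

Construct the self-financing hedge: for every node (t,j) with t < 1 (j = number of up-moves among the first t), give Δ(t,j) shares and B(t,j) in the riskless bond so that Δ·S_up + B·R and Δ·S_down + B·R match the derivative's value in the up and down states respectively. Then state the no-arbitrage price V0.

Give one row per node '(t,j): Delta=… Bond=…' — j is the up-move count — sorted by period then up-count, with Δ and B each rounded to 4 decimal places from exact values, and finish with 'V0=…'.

(0,0): Delta=0.0769 Bond=-11.2948
V0=3.8567

Since d<R<u, set p* = (R−d)/(u−d) = 0.4242; price each node as the discounted p*-expectation of its children.
Payoff layer (t=1): V(1,0)=0.0000, V(1,1)=10.0000
Node (0,0) S=197.0000: V=(p*·10.0000+(1−p*)·0.0000)/1.1=3.8567; Δ=(10.0000−0.0000)/(291.5600−161.5400)=0.0769; B=V−Δ·S=-11.2948
The time-0 hedge costs 3.8567, which is the no-arbitrage price.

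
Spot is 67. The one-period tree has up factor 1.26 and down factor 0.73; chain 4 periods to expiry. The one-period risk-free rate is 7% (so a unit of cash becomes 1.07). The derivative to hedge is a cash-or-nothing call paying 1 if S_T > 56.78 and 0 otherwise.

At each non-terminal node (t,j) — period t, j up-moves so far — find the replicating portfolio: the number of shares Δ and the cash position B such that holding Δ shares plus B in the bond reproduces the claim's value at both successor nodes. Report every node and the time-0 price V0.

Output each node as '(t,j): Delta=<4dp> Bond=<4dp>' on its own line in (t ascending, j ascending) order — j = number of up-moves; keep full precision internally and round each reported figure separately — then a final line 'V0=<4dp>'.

(0,0): Delta=0.0102 Bond=-0.2637
(1,0): Delta=0.0139 Bond=-0.4627
(1,1): Delta=0.0090 Bond=-0.1812
(2,0): Delta=0.0000 Bond=0.0000
(2,1): Delta=0.0184 Bond=-0.7718
(2,2): Delta=0.0059 Bond=0.1290
(3,0): Delta=0.0000 Bond=0.0000
(3,1): Delta=0.0000 Bond=0.0000
(3,2): Delta=0.0243 Bond=-1.2873
(3,3): Delta=0.0000 Bond=0.9346
V0=0.4180

Risk-neutral probability p* = (R−d)/(u−d) = (1.07−0.73)/(1.26−0.73) = 0.6415.
Terminal values V(4,·): V(4,0)=0.0000, V(4,1)=0.0000, V(4,2)=0.0000, V(4,3)=1.0000, V(4,4)=1.0000
(3,0): S=26.0641. Δ = (V_up−V_dn)/(S_up−S_dn) = (0.0000−0.0000)/(32.8408−19.0268) = 0.0000. V = [p*·0.0000 + (1−p*)·0.0000]/1.07 = 0.0000. B = V − Δ·S = 0.0000.
(3,1): S=44.9874. Δ = (V_up−V_dn)/(S_up−S_dn) = (0.0000−0.0000)/(56.6841−32.8408) = 0.0000. V = [p*·0.0000 + (1−p*)·0.0000]/1.07 = 0.0000. B = V − Δ·S = 0.0000.
(3,2): S=77.6495. Δ = (V_up−V_dn)/(S_up−S_dn) = (1.0000−0.0000)/(97.8384−56.6841) = 0.0243. V = [p*·1.0000 + (1−p*)·0.0000]/1.07 = 0.5995. B = V − Δ·S = -1.2873.
(3,3): S=134.0252. Δ = (V_up−V_dn)/(S_up−S_dn) = (1.0000−1.0000)/(168.8717−97.8384) = 0.0000. V = [p*·1.0000 + (1−p*)·1.0000]/1.07 = 0.9346. B = V − Δ·S = 0.9346.
(2,0): S=35.7043. Δ = (V_up−V_dn)/(S_up−S_dn) = (0.0000−0.0000)/(44.9874−26.0641) = 0.0000. V = [p*·0.0000 + (1−p*)·0.0000]/1.07 = 0.0000. B = V − Δ·S = 0.0000.
(2,1): S=61.6266. Δ = (V_up−V_dn)/(S_up−S_dn) = (0.5995−0.0000)/(77.6495−44.9874) = 0.0184. V = [p*·0.5995 + (1−p*)·0.0000]/1.07 = 0.3595. B = V − Δ·S = -0.7718.
(2,2): S=106.3692. Δ = (V_up−V_dn)/(S_up−S_dn) = (0.9346−0.5995)/(134.0252−77.6495) = 0.0059. V = [p*·0.9346 + (1−p*)·0.5995]/1.07 = 0.7612. B = V − Δ·S = 0.1290.
(1,0): S=48.9100. Δ = (V_up−V_dn)/(S_up−S_dn) = (0.3595−0.0000)/(61.6266−35.7043) = 0.0139. V = [p*·0.3595 + (1−p*)·0.0000]/1.07 = 0.2155. B = V − Δ·S = -0.4627.
(1,1): S=84.4200. Δ = (V_up−V_dn)/(S_up−S_dn) = (0.7612−0.3595)/(106.3692−61.6266) = 0.0090. V = [p*·0.7612 + (1−p*)·0.3595]/1.07 = 0.5768. B = V − Δ·S = -0.1812.
(0,0): S=67.0000. Δ = (V_up−V_dn)/(S_up−S_dn) = (0.5768−0.2155)/(84.4200−48.9100) = 0.0102. V = [p*·0.5768 + (1−p*)·0.2155]/1.07 = 0.4180. B = V − Δ·S = -0.2637.
Root portfolio cost Δ·67+B reproduces V0=0.4180.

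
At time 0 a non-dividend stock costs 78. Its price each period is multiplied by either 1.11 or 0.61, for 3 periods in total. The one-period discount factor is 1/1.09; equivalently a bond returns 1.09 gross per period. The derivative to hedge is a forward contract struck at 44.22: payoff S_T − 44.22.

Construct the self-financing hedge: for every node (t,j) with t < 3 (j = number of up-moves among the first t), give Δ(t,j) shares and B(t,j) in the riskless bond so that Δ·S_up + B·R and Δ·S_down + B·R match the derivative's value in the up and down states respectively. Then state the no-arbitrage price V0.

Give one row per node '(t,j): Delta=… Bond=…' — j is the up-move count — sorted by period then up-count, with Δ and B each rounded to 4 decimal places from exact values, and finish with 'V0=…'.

Since d<R<u, set p* = (R−d)/(u−d) = 0.9600; price each node as the discounted p*-expectation of its children.
Payoff layer (t=3): V(3,0)=-26.5155, V(3,1)=-12.0036, V(3,2)=14.4033, V(3,3)=62.4552
  t=2,j=0: stock 29.0238 → up 32.2164 (V=-12.0036), down 17.7045 (V=-26.5155). Price -11.5450; hedge Δ=1.0000, bond B=-40.5688.
  t=2,j=1: stock 52.8138 → up 58.6233 (V=14.4033), down 32.2164 (V=-12.0036). Price 12.2450; hedge Δ=1.0000, bond B=-40.5688.
  t=2,j=2: stock 96.1038 → up 106.6752 (V=62.4552), down 58.6233 (V=14.4033). Price 55.5350; hedge Δ=1.0000, bond B=-40.5688.
  t=1,j=0: stock 47.5800 → up 52.8138 (V=12.2450), down 29.0238 (V=-11.5450). Price 10.3609; hedge Δ=1.0000, bond B=-37.2191.
  t=1,j=1: stock 86.5800 → up 96.1038 (V=55.5350), down 52.8138 (V=12.2450). Price 49.3609; hedge Δ=1.0000, bond B=-37.2191.
  t=0,j=0: stock 78.0000 → up 86.5800 (V=49.3609), down 47.5800 (V=10.3609). Price 43.8540; hedge Δ=1.0000, bond B=-34.1460.
Check: Δ(0,0)·S0 + B(0,0) = 43.8540 = V0.

(0,0): Delta=1.0000 Bond=-34.1460
(1,0): Delta=1.0000 Bond=-37.2191
(1,1): Delta=1.0000 Bond=-37.2191
(2,0): Delta=1.0000 Bond=-40.5688
(2,1): Delta=1.0000 Bond=-40.5688
(2,2): Delta=1.0000 Bond=-40.5688
V0=43.8540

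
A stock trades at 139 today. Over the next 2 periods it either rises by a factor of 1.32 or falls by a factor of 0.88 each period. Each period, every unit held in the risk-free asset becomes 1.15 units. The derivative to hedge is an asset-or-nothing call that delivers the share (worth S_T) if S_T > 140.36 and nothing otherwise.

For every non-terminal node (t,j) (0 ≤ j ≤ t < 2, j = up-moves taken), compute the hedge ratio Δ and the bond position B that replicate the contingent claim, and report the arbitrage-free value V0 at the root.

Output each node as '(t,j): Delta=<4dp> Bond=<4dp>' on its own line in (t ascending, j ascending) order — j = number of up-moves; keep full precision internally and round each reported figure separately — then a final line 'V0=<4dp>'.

(0,0): Delta=1.5913 Bond=-94.3413
(1,0): Delta=3.0000 Bond=-280.8042
(1,1): Delta=1.0000 Bond=0.0000
V0=126.8500

Under the risk-neutral measure, an up-move has probability p* = (R−d)/(u−d) = 0.6136 and values discount at R = 1.15.
At expiry t=2: V(2,0)=0.0000, V(2,1)=161.4624, V(2,2)=242.1936
Node (1,0) S=122.3200: V=(p*·161.4624+(1−p*)·0.0000)/1.15=86.1558; Δ=(161.4624−0.0000)/(161.4624−107.6416)=3.0000; B=V−Δ·S=-280.8042
Node (1,1) S=183.4800: V=(p*·242.1936+(1−p*)·161.4624)/1.15=183.4800; Δ=(242.1936−161.4624)/(242.1936−161.4624)=1.0000; B=V−Δ·S=0.0000
Node (0,0) S=139.0000: V=(p*·183.4800+(1−p*)·86.1558)/1.15=126.8500; Δ=(183.4800−86.1558)/(183.4800−122.3200)=1.5913; B=V−Δ·S=-94.3413
Root portfolio cost Δ·139+B reproduces V0=126.8500.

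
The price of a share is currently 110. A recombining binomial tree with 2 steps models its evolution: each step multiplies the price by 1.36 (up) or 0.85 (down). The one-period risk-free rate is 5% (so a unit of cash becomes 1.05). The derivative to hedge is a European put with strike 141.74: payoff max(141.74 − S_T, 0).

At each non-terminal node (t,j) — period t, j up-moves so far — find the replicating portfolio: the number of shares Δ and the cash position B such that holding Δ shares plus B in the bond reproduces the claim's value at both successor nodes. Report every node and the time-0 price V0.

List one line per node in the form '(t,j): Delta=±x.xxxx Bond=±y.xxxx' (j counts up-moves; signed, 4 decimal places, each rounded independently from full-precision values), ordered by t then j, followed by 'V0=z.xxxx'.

(0,0): Delta=-0.5891 Bond=91.9753
(1,0): Delta=-1.0000 Bond=134.9905
(1,1): Delta=-0.1911 Bond=37.0286
V0=27.1711

Under the risk-neutral measure, an up-move has probability p* = (R−d)/(u−d) = 0.3922 and values discount at R = 1.05.
Terminal payoffs: V(2,0)=62.2650, V(2,1)=14.5800, V(2,2)=0.0000
  t=1,j=0: stock 93.5000 → up 127.1600 (V=14.5800), down 79.4750 (V=62.2650). Price 41.4905; hedge Δ=-1.0000, bond B=134.9905.
  t=1,j=1: stock 149.6000 → up 203.4560 (V=0.0000), down 127.1600 (V=14.5800). Price 8.4403; hedge Δ=-0.1911, bond B=37.0286.
  t=0,j=0: stock 110.0000 → up 149.6000 (V=8.4403), down 93.5000 (V=41.4905). Price 27.1711; hedge Δ=-0.5891, bond B=91.9753.
Self-financing check: at every node Δ·S+B equals the discounted successor values.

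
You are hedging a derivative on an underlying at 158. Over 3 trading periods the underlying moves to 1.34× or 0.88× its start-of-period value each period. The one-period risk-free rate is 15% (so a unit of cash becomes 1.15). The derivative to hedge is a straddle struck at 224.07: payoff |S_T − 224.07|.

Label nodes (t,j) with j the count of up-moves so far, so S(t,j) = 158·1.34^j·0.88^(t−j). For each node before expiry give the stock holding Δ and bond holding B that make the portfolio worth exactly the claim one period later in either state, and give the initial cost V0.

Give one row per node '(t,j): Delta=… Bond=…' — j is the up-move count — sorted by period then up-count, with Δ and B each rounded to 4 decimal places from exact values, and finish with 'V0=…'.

(0,0): Delta=0.1937 Bond=14.5990
(1,0): Delta=-0.5916 Bond=125.9742
(1,1): Delta=0.5566 Bond=-60.0453
(2,0): Delta=-1.0000 Bond=194.8435
(2,1): Delta=-0.4028 Bond=109.7040
(2,2): Delta=1.0000 Bond=-194.8435
V0=45.2047

The replicating-portfolio and risk-neutral prices coincide; use p* = (1.15−0.88)/(1.34−0.88) = 0.5870 for the latter.
Payoff layer (t=3): V(3,0)=116.3974, V(3,1)=60.1140, V(3,2)=25.5902, V(3,3)=156.0944
Node (2,0) S=122.3552: V=(p*·60.1140+(1−p*)·116.3974)/1.15=72.4883; Δ=(60.1140−116.3974)/(163.9560−107.6726)=-1.0000; B=V−Δ·S=194.8435
Node (2,1) S=186.3136: V=(p*·25.5902+(1−p*)·60.1140)/1.15=34.6522; Δ=(25.5902−60.1140)/(249.6602−163.9560)=-0.4028; B=V−Δ·S=109.7040
Node (2,2) S=283.7048: V=(p*·156.0944+(1−p*)·25.5902)/1.15=88.8613; Δ=(156.0944−25.5902)/(380.1644−249.6602)=1.0000; B=V−Δ·S=-194.8435
Node (1,0) S=139.0400: V=(p*·34.6522+(1−p*)·72.4883)/1.15=43.7219; Δ=(34.6522−72.4883)/(186.3136−122.3552)=-0.5916; B=V−Δ·S=125.9742
Node (1,1) S=211.7200: V=(p*·88.8613+(1−p*)·34.6522)/1.15=57.8005; Δ=(88.8613−34.6522)/(283.7048−186.3136)=0.5566; B=V−Δ·S=-60.0453
Node (0,0) S=158.0000: V=(p*·57.8005+(1−p*)·43.7219)/1.15=45.2047; Δ=(57.8005−43.7219)/(211.7200−139.0400)=0.1937; B=V−Δ·S=14.5990
Check: Δ(0,0)·S0 + B(0,0) = 45.2047 = V0.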